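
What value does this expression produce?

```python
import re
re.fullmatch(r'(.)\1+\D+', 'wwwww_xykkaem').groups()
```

After group 1 captures some text, `\1` only succeeds where that same text appears again.
`re.fullmatch` is like wrapping the pattern in `^…$` (in single-line mode).
The match spans [0:13] → 'wwwww_xykkaem'.
Captured: group 1 = 'w'.

('w',)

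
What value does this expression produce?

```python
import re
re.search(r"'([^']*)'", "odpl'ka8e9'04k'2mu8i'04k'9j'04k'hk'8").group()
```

"'ka8e9'"

Unlike `match`, `search` isn't anchored — it looks for the pattern anywhere in the string.
The match spans [4:11] → "'ka8e9'".
Captured: group 1 = 'ka8e9'.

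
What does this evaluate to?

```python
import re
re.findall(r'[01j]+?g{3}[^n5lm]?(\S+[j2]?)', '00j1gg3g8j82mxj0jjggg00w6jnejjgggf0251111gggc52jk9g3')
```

['0w6jnejjgggf0251111gggc52jk9g3']

This matches one or more of one of [01j] (lazy), then exactly 3 of the literal 'g', then optionally any character except [n5lm]; then one or more of a non-whitespace character, then optionally one of [j2] (captured).
Walking the string: at [14:52] match 'j0jjggg00w6jnejjgggf0251111gggc52jk9g3', group 1 = '0w6jnejjgggf0251111gggc52jk9g3'.
Because there's exactly one group, `findall` drops the full match and keeps group 1 from the one hit.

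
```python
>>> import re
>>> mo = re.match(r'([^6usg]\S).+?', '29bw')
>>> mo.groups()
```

The match spans [0:3] → '29b'.
Captured: group 1 = '29'.

('29',)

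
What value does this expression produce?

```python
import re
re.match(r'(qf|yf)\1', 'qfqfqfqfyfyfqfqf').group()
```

After group 1 captures some text, `\1` only succeeds where that same text appears again.
`match` is anchored at position 0; if the pattern doesn't fit there, it returns None.
The match spans [0:4] → 'qfqf'.
Captured: group 1 = 'qf'.

'qfqf'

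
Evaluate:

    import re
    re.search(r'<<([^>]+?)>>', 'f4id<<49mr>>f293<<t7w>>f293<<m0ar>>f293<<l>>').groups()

The match spans [4:12] → '<<49mr>>'.
Captured: group 1 = '49mr'.

('49mr',)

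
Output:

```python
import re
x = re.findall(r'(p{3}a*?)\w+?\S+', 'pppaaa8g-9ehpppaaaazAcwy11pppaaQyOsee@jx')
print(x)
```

['ppp']

Pattern: exactly 3 of the literal 'p', then zero or more of a literal 'a' (lazy) (captured); then one or more of a word character (lazy), then one or more of a non-whitespace character.
Because the quantifier is non-greedy, it stops expanding at the earliest point where the rest of the pattern can succeed.
Scanning left to right: at [0:40] match 'pppaaa8g-9ehpppaaaazAcwy11pppaaQyOsee@jx', group 1 = 'ppp'.
Because there's exactly one group, `findall` drops the full match and keeps group 1 from the one hit.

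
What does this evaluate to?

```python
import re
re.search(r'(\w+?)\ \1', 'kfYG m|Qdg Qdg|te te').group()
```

A backreference is literal: `\1` must see the identical characters the first group matched.
The match spans [7:14] → 'Qdg Qdg'.

'Qdg Qdg'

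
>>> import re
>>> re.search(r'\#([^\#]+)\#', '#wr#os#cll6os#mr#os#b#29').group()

'#wr#'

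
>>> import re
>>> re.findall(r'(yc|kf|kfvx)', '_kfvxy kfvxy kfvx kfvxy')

['kf', 'kf', 'kf', 'kf']

The regex engine tests alternatives in the order written; an earlier branch that matches wins even if a later one would match more.
Matches: at [1:3] match 'kf', group 1 = 'kf'; at [7:9] match 'kf', group 1 = 'kf'; at [13:15] match 'kf', group 1 = 'kf'; at [18:20] match 'kf', group 1 = 'kf'.
Because there's exactly one group, `findall` drops the full match and keeps group 1 from each hit.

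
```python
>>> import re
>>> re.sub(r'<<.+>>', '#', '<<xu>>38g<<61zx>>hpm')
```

Matches: at [0:17] → '<<xu>>38g<<61zx>>'.
Each match is replaced by '#'.

'#hpm'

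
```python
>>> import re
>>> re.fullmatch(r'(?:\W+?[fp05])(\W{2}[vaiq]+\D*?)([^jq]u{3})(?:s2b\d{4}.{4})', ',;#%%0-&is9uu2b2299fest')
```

None

The pattern matches one or more of a non-word character (lazy), then one of [fp05] (non-capturing group); then exactly 2 of a non-word character, then one or more of one of [vaiq], then zero or more of a non-digit (lazy) (captured); then any character except [jq], then exactly 3 of the literal 'u' (captured); then the literal 's2b', then exactly 4 of a digit, then exactly 4 of any character (non-capturing group).
`re.fullmatch` is like wrapping the pattern in `^…$` (in single-line mode).
Here the pattern can't cover the whole string, so the call returns None.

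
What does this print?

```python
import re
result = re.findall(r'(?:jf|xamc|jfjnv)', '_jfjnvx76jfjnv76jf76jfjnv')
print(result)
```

['jf', 'jf', 'jf', 'jf']

Alternation isn't longest-match — the leftmost alternative that fits at this position is chosen.
No capturing groups, so `findall` returns the 4 full match strings.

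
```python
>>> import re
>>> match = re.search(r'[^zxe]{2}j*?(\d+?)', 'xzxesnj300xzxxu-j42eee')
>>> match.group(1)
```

Pattern: exactly 2 of any character except [zxe], then zero or more of the literal 'j' (lazy); then one or more of a digit (lazy) (captured).
A `+?`/`*?`/`{m,n}?` starts at its minimum and grows only as far as needed for what follows to match.
`re.search` scans for the first position where the pattern succeeds.
The match spans [4:8] → 'snj3'.
Captured: group 1 = '3'.

'3'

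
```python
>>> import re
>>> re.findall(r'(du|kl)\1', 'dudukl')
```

The backreference `\1` re-matches whatever the first group consumed, character for character.
`findall` collects group 1 from the one match (1 total).

['du']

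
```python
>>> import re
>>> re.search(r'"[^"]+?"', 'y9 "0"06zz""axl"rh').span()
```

(3, 6)

`search` walks the string left to right and returns the first match it finds.
The match spans [3:6] → '"0"'.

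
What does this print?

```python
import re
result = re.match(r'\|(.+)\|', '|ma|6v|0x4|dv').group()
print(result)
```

`re.match` won't scan ahead — the pattern has to work from the very first character.
The match spans [0:11] → '|ma|6v|0x4|'.

|ma|6v|0x4|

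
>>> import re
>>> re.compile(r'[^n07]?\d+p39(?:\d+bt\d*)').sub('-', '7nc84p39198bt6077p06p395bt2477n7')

The pattern matches optionally any character except [n07], then one or more of a digit, then the literal 'p39'; then one or more of a digit, then the literal 'bt', then zero or more of a digit (non-capturing group).
Each match is replaced by '-'.

'7n--n7'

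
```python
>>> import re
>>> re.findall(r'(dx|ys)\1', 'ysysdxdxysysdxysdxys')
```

['ys', 'dx', 'ys']

`\1` has to match the exact text group 1 already captured.
Walking the string: at [0:4] match 'ysys', group 1 = 'ys'; at [4:8] match 'dxdx', group 1 = 'dx'; at [8:12] match 'ysys', group 1 = 'ys'.
One capturing group, so `findall` returns just the captured substring from each match — 3 in all.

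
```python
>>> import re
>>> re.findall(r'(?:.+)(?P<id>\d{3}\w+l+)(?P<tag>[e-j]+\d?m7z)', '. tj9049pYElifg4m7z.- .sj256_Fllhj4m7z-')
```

[('256_Fll', 'hj4m7z')]

This matches one or more of any character (non-capturing group); then exactly 3 of a digit, then one or more of a word character, then one or more of a literal 'l' (captured as 'id'); then one or more of a character in [e-j], then optionally a digit, then the literal 'm7z' (captured as 'tag').
Walking the string: at [0:38] match '. tj9049pYElifg4m7z.- .sj256_Fllhj4m7z', groups = ('256_Fll', 'hj4m7z').
Multiple groups make `findall` return tuples — one 2-tuple for the one match.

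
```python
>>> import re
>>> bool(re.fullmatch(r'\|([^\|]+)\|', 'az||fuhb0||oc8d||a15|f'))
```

False

For `fullmatch`, every character of the input must be accounted for by the pattern.
Here there's no way to consume every character, so the call returns None, and `bool(None)` is False.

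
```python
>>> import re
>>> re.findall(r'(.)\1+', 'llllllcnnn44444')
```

The backreference `\1` re-matches whatever the first group consumed, character for character.
Walking the string: at [0:6] match 'llllll', group 1 = 'l'; at [7:10] match 'nnn', group 1 = 'n'; at [10:15] match '44444', group 1 = '4'.
With a single group, `findall` returns only what that group captured — 3 items.

['l', 'n', '4']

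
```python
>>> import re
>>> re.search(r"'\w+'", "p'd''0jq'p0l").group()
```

Unlike `match`, `search` isn't anchored — it looks for the pattern anywhere in the string.
The match spans [1:4] → "'d'".

"'d'"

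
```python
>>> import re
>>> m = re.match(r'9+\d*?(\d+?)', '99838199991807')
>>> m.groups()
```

The pattern matches one or more of the literal '9', then zero or more of a digit (lazy); then one or more of a digit (lazy) (captured).
Lazy quantifiers expand one character at a time until the remainder of the pattern can match.
`match` is anchored at position 0; if the pattern doesn't fit there, it returns None.
The match spans [0:3] → '998'.
Captured: group 1 = '8'.

('8',)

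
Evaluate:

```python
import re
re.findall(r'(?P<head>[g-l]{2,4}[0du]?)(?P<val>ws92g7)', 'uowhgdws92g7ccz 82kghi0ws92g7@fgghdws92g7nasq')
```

This matches 2 to 4 of a character in [g-l], then optionally one of [0du] (captured as 'head'); then the literal 'ws9', then the literal '2g7' (captured as 'val').
Matches: at [3:12] match 'hgdws92g7', groups = ('hgd', 'ws92g7'); at [18:29] match 'kghi0ws92g7', groups = ('kghi0', 'ws92g7'); at [31:41] match 'gghdws92g7', groups = ('gghd', 'ws92g7').
Multiple groups make `findall` return tuples — one 2-tuple for each match.

[('hgd', 'ws92g7'), ('kghi0', 'ws92g7'), ('gghd', 'ws92g7')]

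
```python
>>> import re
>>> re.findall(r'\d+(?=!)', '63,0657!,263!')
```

The positive lookaround only admits positions where the adjacent text matches; those characters stay outside the span.
Matches: at [3:7] → '0657'; at [9:12] → '263'.
`findall` yields the raw match text (2 of them) because the pattern has no groups.

['0657', '263']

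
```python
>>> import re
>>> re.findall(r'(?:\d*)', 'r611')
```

This matches zero or more of a digit (non-capturing group).
Scanning left to right: at [0:0] → ''; at [1:4] → '611'; at [4:4] → ''.
No capturing groups, so `findall` returns the 3 full match strings.

['', '611', '']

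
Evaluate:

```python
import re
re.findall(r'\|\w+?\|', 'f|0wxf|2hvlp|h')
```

With no groups in the pattern, `findall` gives back each whole match — 1 here.

['|0wxf|']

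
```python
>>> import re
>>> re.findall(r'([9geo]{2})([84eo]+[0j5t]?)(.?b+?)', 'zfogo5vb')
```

[('og', 'o5', 'vb')]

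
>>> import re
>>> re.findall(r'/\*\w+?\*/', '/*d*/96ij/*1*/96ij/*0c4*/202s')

['/*d*/', '/*1*/', '/*0c4*/']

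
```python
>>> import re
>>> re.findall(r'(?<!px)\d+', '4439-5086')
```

['4439', '5086']

The negative lookaround is zero-width — it rules out positions where the adjacent text would match, without consuming anything.
Walking the string: at [0:4] → '4439'; at [5:9] → '5086'.
No capturing groups, so `findall` returns the 2 full match strings.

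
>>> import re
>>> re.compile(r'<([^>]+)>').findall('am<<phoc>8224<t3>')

['<phoc', 't3']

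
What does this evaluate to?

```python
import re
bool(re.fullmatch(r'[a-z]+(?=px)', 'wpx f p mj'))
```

`fullmatch` succeeds only if the pattern covers the string from start to end.
Here the pattern can't cover the whole string, so the call returns None, and `bool(None)` is False.

False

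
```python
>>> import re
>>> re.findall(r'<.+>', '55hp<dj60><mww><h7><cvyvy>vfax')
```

Matches: at [4:26] → '<dj60><mww><h7><cvyvy>'.
With no groups in the pattern, `findall` gives back each whole match — 1 here.

['<dj60><mww><h7><cvyvy>']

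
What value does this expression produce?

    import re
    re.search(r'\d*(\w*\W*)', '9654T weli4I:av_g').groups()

This matches zero or more of a digit; then zero or more of a word character, then zero or more of a non-word character (captured).
`re.search` tries every starting position until one works.
The match spans [0:6] → '9654T '.
Captured: group 1 = 'T '.

('T ',)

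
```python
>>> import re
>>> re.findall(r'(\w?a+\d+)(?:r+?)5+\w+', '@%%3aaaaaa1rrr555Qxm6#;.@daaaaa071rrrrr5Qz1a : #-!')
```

['3aaaaaa1', 'daaaaa071']

The pattern matches optionally a word character, then one or more of a literal 'a', then one or more of a digit (captured); then one or more of a literal 'r' (lazy) (non-capturing group); then one or more of a literal '5'; then one or more of a word character.
Scanning left to right: at [3:21] match '3aaaaaa1rrr555Qxm6', group 1 = '3aaaaaa1'; at [25:44] match 'daaaaa071rrrrr5Qz1a', group 1 = 'daaaaa071'.
With a single group, `findall` returns only what that group captured — 2 items.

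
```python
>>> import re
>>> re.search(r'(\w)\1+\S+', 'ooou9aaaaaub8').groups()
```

The match spans [0:13] → 'ooou9aaaaaub8'.
Captured: group 1 = 'o'.

('o',)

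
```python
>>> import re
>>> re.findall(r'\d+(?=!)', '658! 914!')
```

The `(?=…)`/`(?<=…)` assertion just peeks at neighbouring text; it doesn't advance the match position.
No capturing groups, so `findall` returns the 2 full match strings.

['658', '914']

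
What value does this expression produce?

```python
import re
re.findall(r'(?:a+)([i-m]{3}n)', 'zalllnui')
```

['llln']

Because there's exactly one group, `findall` drops the full match and keeps group 1 from the one hit.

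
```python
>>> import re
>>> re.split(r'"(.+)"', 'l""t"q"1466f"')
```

The group in the pattern means `split` returns the separators' captures alongside the pieces.

['l', '"t"q"1466f', '']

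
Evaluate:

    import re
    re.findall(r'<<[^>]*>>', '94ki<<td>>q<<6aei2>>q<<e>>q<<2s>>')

Walking the string: at [4:10] → '<<td>>'; at [11:20] → '<<6aei2>>'; at [21:26] → '<<e>>'; at [27:33] → '<<2s>>'.
`findall` yields the raw match text (4 of them) because the pattern has no groups.

['<<td>>', '<<6aei2>>', '<<e>>', '<<2s>>']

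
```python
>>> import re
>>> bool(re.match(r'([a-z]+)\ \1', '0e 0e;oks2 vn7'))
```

`\1` is not a pattern — it's the concrete string captured by group 1, re-applied verbatim.
With `match`, the pattern is implicitly anchored at the beginning.
Here the pattern fails at index 0, so the call returns None, and `bool(None)` is False.

False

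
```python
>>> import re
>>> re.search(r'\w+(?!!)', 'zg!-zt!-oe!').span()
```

A negative assertion filters positions out without eating any characters.
The match spans [0:1] → 'z'.

(0, 1)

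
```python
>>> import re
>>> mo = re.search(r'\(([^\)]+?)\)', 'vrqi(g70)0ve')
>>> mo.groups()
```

('g70',)

The match spans [4:9] → '(g70)'.
Captured: group 1 = 'g70'.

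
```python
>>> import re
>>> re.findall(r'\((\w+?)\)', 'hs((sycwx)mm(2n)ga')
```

['sycwx', '2n']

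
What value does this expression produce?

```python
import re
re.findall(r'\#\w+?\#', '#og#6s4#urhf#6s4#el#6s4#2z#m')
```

['#og#', '#urhf#', '#el#', '#2z#']

Scanning left to right: at [0:4] → '#og#'; at [7:13] → '#urhf#'; at [16:20] → '#el#'; at [23:27] → '#2z#'.
No capturing groups, so `findall` returns the 4 full match strings.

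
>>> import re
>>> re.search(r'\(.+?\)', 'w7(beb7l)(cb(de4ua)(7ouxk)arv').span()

(2, 9)

The match spans [2:9] → '(beb7l)'.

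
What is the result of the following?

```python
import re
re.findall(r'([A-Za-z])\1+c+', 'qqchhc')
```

['q', 'h']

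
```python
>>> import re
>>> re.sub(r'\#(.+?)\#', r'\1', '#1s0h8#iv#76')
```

'1s0h8iv#76'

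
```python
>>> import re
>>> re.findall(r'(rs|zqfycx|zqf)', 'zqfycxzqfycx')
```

['zqfycx', 'zqfycx']

The regex engine tests alternatives in the order written; an earlier branch that matches wins even if a later one would match more.
Walking the string: at [0:6] match 'zqfycx', group 1 = 'zqfycx'; at [6:12] match 'zqfycx', group 1 = 'zqfycx'.
With a single group, `findall` returns only what that group captured — 2 items.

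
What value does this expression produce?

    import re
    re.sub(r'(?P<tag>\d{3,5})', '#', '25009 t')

Every occurrence is swapped for '#'.

'# t'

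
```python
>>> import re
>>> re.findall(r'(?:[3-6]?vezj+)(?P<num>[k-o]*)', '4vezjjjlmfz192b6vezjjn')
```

This matches optionally a character in [3-6], then the literal 'vez', then one or more of a literal 'j' (non-capturing group); then zero or more of a character in [k-o] (captured as 'num').
Matches: at [0:9] match '4vezjjjlm', group 1 = 'lm'; at [15:22] match '6vezjjn', group 1 = 'n'.
Because there's exactly one group, `findall` drops the full match and keeps group 1 from each hit.

['lm', 'n']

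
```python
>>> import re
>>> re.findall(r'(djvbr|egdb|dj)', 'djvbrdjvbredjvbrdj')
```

['djvbr', 'djvbr', 'djvbr', 'dj']

`|` is ordered: at each position the engine commits to the first alternative that works.
Scanning left to right: at [0:5] match 'djvbr', group 1 = 'djvbr'; at [5:10] match 'djvbr', group 1 = 'djvbr'; at [11:16] match 'djvbr', group 1 = 'djvbr'; at [16:18] match 'dj', group 1 = 'dj'.
Because there's exactly one group, `findall` drops the full match and keeps group 1 from each hit.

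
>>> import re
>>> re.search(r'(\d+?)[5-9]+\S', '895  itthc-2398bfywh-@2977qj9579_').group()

'895'

The pattern matches one or more of a digit (lazy) (captured); then one or more of a character in [5-9], then a non-whitespace character.
Unlike `match`, `search` isn't anchored — it looks for the pattern anywhere in the string.
The match spans [0:3] → '895'.
Captured: group 1 = '8'.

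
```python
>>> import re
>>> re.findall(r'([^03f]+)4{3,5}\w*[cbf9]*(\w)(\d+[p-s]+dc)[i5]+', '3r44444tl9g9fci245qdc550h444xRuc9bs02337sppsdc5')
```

[('r44', '3', '7sppsdc')]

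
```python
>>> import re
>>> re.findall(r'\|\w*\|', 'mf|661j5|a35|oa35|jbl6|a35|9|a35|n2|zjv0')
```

Scanning left to right: at [2:9] → '|661j5|'; at [12:18] → '|oa35|'; at [22:27] → '|a35|'; at [28:33] → '|a35|'.
Since nothing is captured, `findall` lists the 4 matched substrings directly.

['|661j5|', '|oa35|', '|a35|', '|a35|']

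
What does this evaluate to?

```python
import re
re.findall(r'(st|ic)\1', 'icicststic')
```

['ic', 'st']

`\1` is not a pattern — it's the concrete string captured by group 1, re-applied verbatim.
Because there's exactly one group, `findall` drops the full match and keeps group 1 from each hit.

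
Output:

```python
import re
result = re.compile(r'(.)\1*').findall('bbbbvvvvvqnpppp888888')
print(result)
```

`\1` is not a pattern — it's the concrete string captured by group 1, re-applied verbatim.
One capturing group, so `findall` returns just the captured substring from each match — 6 in all.

['b', 'v', 'q', 'n', 'p', '8']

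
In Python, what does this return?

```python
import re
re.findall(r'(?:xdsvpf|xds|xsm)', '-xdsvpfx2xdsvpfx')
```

['xdsvpf', 'xdsvpf']

Alternation tries branches left to right and keeps the first one that lets the overall match succeed at that position.
No capturing groups, so `findall` returns the 2 full match strings.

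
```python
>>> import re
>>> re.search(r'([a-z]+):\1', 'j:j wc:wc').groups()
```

The match spans [0:3] → 'j:j'.
Captured: group 1 = 'j'.

('j',)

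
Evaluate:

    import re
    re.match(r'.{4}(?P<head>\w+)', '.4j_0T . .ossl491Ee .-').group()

'.4j_0T'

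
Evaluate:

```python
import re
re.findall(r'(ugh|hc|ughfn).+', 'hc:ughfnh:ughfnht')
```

['hc']

Walking the string: at [0:17] match 'hc:ughfnh:ughfnht', group 1 = 'hc'.
One capturing group, so `findall` returns just the captured substring from the one match — 1 in all.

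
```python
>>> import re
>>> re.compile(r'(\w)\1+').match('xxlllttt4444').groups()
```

('x',)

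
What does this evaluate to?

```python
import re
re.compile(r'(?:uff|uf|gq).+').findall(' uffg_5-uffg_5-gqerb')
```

['uffg_5-uffg_5-gqerb']

Walking the string: at [1:20] → 'uffg_5-uffg_5-gqerb'.
Since nothing is captured, `findall` lists the 1 matched substring directly.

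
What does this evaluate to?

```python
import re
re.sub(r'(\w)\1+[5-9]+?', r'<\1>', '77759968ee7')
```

After group 1 captures some text, `\1` only succeeds where that same text appears again.
`\1` in the replacement pulls in group 1's text for each match.

'<7><9>8<e>'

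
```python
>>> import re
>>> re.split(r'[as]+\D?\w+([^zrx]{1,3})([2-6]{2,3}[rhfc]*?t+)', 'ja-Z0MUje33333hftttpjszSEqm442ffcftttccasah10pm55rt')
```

['j', 'm', '55rt', '']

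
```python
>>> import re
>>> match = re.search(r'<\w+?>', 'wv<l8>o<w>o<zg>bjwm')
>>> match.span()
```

`search` walks the string left to right and returns the first match it finds.
The match spans [2:6] → '<l8>'.

(2, 6)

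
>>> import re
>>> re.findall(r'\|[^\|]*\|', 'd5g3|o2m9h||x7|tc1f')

['|o2m9h|', '|x7|']

Matches: at [4:11] → '|o2m9h|'; at [11:15] → '|x7|'.
`findall` yields the raw match text (2 of them) because the pattern has no groups.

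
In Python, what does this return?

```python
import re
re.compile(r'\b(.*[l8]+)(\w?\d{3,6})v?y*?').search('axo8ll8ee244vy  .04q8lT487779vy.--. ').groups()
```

('axo8ll8ee244vy  .04q8lT48', '7779')

The pattern matches a word boundary (`\b`, zero-width); then zero or more of any character, then one or more of one of [l8] (captured); then optionally a word character, then 3 to 6 of a digit (captured); then optionally the literal 'v', then zero or more of a literal 'y' (lazy).
Unlike `match`, `search` isn't anchored — it looks for the pattern anywhere in the string.
The match spans [0:30] → 'axo8ll8ee244vy  .04q8lT487779v'.
Captured: group 1 = 'axo8ll8ee244vy  .04q8lT48', group 2 = '7779'.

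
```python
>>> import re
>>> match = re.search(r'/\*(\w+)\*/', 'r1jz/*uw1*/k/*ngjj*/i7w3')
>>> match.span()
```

(4, 11)

`search` walks the string left to right and returns the first match it finds.
The match spans [4:11] → '/*uw1*/'.
Captured: group 1 = 'uw1'.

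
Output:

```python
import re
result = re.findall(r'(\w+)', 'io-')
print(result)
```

['io']

Because there's exactly one group, `findall` drops the full match and keeps group 1 from the one hit.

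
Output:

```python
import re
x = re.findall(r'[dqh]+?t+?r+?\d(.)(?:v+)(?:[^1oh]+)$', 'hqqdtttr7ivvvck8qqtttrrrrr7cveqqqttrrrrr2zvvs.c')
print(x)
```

['i']

This matches one or more of one of [dqh] (lazy); then one or more of a literal 't' (lazy), then one or more of the literal 'r' (lazy), then a digit; then any character (captured); then one or more of a literal 'v' (non-capturing group); then one or more of any character except [1oh] (non-capturing group); then anchored at the end.
Scanning left to right: at [0:47] match 'hqqdtttr7ivvvck8qqtttrrrrr7cveqqqttrrrrr2zvvs.c', group 1 = 'i'.
With a single group, `findall` returns only what that group captured — 1 item.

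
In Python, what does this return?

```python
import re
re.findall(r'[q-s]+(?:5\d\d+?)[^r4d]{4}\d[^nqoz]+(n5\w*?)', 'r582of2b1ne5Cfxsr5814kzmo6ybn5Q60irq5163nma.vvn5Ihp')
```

['n5']

This matches one or more of a character in [q-s]; then the literal '5', then a digit, then one or more of a digit (lazy) (non-capturing group); then exactly 4 of any character except [r4d], then a digit; then one or more of any character except [nqoz]; then the literal 'n5', then zero or more of a word character (lazy) (captured).
Walking the string: at [15:30] match 'sr5814kzmo6ybn5', group 1 = 'n5'.
With a single group, `findall` returns only what that group captured — 1 item.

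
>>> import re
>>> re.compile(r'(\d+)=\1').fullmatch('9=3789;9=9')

`re.fullmatch` is like wrapping the pattern in `^…$` (in single-line mode).
Here the string isn't matched end-to-end, so the call returns None.

None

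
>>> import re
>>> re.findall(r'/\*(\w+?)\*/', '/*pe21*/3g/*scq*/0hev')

['pe21', 'scq']

Scanning left to right: at [0:8] match '/*pe21*/', group 1 = 'pe21'; at [10:17] match '/*scq*/', group 1 = 'scq'.
`findall` collects group 1 from each match (2 total).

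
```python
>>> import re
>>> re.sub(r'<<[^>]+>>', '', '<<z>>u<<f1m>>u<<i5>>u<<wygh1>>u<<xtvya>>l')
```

'uuuul'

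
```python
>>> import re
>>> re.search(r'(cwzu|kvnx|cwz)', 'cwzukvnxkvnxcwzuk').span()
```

The regex engine tests alternatives in the order written; an earlier branch that matches wins even if a later one would match more.
The match spans [0:4] → 'cwzu'.

(0, 4)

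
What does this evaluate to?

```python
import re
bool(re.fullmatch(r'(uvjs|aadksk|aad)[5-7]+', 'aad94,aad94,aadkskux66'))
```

False

`re.fullmatch` requires the pattern to consume the entire string.
Here there's no way to consume every character, so the call returns None, and `bool(None)` is False.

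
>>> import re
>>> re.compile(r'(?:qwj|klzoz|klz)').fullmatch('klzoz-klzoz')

None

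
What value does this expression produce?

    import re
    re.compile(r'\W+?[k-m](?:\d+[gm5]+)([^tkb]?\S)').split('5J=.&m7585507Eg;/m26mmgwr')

This matches one or more of a non-word character (lazy), then a character in [k-m]; then one or more of a digit, then one or more of one of [gm5] (non-capturing group); then optionally any character except [tkb], then a non-whitespace character (captured).
Matches to split on: at [2:13] → '=.&m7585507'; at [15:25] → ';/m26mmgwr'.
Because the pattern has a capturing group, `split` also inserts each captured text between the pieces.

['5J', '07', 'Eg', 'wr', '']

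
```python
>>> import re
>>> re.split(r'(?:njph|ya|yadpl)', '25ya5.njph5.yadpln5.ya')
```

['25', '5.', '5.', 'dpln5.', '']

Alternation tries branches left to right and keeps the first one that lets the overall match succeed at that position.
Matches to split on: at [2:4] → 'ya'; at [6:10] → 'njph'; at [12:14] → 'ya'; at [20:22] → 'ya'.
Each match becomes a cut point; 5 segments remain.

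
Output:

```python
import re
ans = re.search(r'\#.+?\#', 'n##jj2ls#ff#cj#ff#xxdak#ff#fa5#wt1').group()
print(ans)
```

A `+?`/`*?`/`{m,n}?` starts at its minimum and grows only as far as needed for what follows to match.
The match spans [1:9] → '##jj2ls#'.

##jj2ls#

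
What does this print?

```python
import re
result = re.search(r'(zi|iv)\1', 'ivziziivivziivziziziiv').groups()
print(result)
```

`\1` is not a pattern — it's the concrete string captured by group 1, re-applied verbatim.
`re.search` tries every starting position until one works.
The match spans [2:6] → 'zizi'.
Captured: group 1 = 'zi'.

('zi',)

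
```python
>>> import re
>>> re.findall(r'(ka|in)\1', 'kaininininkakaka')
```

`\1` is not a pattern — it's the concrete string captured by group 1, re-applied verbatim.
Scanning left to right: at [2:6] match 'inin', group 1 = 'in'; at [6:10] match 'inin', group 1 = 'in'; at [10:14] match 'kaka', group 1 = 'ka'.
Because there's exactly one group, `findall` drops the full match and keeps group 1 from each hit.

['in', 'in', 'ka']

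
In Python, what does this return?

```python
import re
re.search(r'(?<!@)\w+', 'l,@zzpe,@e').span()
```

The negative lookahead/lookbehind blocks any match where the forbidden context is present.
The match spans [0:1] → 'l'.

(0, 1)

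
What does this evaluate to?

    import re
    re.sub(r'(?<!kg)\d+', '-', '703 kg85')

Because the assertion is negative and zero-width, positions next to the forbidden text are skipped.
Matches: at [0:3] → '703'; at [7:8] → '5'.
`sub` substitutes '-' at each match site.

'- kg8-'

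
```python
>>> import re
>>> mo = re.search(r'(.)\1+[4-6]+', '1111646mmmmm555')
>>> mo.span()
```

(0, 7)

A backreference is literal: `\1` must see the identical characters the first group matched.
`search` walks the string left to right and returns the first match it finds.
The match spans [0:7] → '1111646'.
Captured: group 1 = '1'.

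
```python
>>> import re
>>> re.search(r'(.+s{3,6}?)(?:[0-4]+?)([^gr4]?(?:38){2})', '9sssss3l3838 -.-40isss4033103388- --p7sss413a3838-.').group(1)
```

'9sssss3l3838 -.-40isss4033103388- --p7sss'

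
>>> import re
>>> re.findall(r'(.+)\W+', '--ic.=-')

`findall` collects group 1 from the one match (1 total).

['--ic.=']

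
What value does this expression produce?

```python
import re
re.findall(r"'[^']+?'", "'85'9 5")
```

["'85'"]

Matches: at [0:4] → "'85'".
No capturing groups, so `findall` returns the 1 full match string.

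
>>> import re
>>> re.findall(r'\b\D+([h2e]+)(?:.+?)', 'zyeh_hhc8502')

This matches a word boundary (`\b`, zero-width); then one or more of a non-digit; then one or more of one of [h2e] (captured); then one or more of any character (lazy) (non-capturing group).
Matches: at [0:8] match 'zyeh_hhc', group 1 = 'h'.
Because there's exactly one group, `findall` drops the full match and keeps group 1 from the one hit.

['h']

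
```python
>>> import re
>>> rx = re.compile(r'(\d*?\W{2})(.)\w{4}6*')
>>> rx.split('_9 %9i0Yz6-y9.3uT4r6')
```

The pattern matches zero or more of a digit (lazy), then exactly 2 of a non-word character (captured); then any character (captured); then exactly 4 of a word character, then zero or more of the literal '6'.
The group in the pattern means `split` returns the separators' captures alongside the pieces.

['_', '9 %', '9', '-y9.3uT4r6']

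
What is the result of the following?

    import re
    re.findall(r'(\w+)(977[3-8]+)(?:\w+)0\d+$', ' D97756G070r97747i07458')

With 2 capturing groups, `findall` returns a 2-tuple per match.

[('D97756G070r', '97747')]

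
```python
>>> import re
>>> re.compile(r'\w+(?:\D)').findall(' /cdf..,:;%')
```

['cdf.']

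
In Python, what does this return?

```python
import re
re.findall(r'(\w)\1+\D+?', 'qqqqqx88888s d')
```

['q', '8']

`\1` is not a pattern — it's the concrete string captured by group 1, re-applied verbatim.
Walking the string: at [0:6] match 'qqqqqx', group 1 = 'q'; at [6:12] match '88888s', group 1 = '8'.
Because there's exactly one group, `findall` drops the full match and keeps group 1 from each hit.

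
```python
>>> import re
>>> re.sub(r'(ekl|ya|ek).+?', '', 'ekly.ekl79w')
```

Branches in `(...|...)` are attempted left-to-right; the first branch that allows the whole pattern to succeed is taken.
Each match is replaced by ''.

'.9w'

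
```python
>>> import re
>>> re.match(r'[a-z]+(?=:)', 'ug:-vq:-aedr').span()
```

(0, 2)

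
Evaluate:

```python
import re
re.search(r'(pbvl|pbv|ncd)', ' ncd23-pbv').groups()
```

The match spans [1:4] → 'ncd'.
Captured: group 1 = 'ncd'.

('ncd',)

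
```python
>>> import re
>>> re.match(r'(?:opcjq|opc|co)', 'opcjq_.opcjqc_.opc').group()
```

'opcjq'

`match` is anchored at position 0; if the pattern doesn't fit there, it returns None.
The match spans [0:5] → 'opcjq'.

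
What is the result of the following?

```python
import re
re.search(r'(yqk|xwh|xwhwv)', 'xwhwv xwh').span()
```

(0, 3)

Branches in `(...|...)` are attempted left-to-right; the first branch that allows the whole pattern to succeed is taken.
`re.search` tries every starting position until one works.
The match spans [0:3] → 'xwh'.
Captured: group 1 = 'xwh'.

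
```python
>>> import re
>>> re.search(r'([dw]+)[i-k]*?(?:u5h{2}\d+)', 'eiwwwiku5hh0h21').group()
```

The pattern matches one or more of one of [dw] (captured); then zero or more of a character in [i-k] (lazy); then the literal 'u5', then exactly 2 of the literal 'h', then one or more of a digit (non-capturing group).
`search` walks the string left to right and returns the first match it finds.
The match spans [2:12] → 'wwwiku5hh0'.
Captured: group 1 = 'www'.

'wwwiku5hh0'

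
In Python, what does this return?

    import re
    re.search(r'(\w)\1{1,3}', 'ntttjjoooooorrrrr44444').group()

'ttt'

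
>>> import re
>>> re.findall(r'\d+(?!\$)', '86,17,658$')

A negative assertion filters positions out without eating any characters.
Since nothing is captured, `findall` lists the 3 matched substrings directly.

['86', '17', '65']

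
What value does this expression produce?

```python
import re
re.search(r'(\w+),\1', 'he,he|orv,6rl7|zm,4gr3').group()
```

The backreference `\1` re-matches whatever the first group consumed, character for character.
Unlike `match`, `search` isn't anchored — it looks for the pattern anywhere in the string.
The match spans [0:5] → 'he,he'.
Captured: group 1 = 'he'.

'he,he'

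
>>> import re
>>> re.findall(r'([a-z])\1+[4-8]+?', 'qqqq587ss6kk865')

['q', 's', 'k']

`\1` has to match the exact text group 1 already captured.
Scanning left to right: at [0:5] match 'qqqq5', group 1 = 'q'; at [7:10] match 'ss6', group 1 = 's'; at [10:13] match 'kk8', group 1 = 'k'.
Because there's exactly one group, `findall` drops the full match and keeps group 1 from each hit.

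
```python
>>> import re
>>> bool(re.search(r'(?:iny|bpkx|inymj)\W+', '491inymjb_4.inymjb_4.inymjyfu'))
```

False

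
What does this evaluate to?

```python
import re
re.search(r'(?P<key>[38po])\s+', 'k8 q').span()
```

(1, 3)

Pattern: one of [38po] (captured as 'key'); then one or more of whitespace.
`re.search` tries every starting position until one works.
The match spans [1:3] → '8 '.
Captured: group 1 = '8'.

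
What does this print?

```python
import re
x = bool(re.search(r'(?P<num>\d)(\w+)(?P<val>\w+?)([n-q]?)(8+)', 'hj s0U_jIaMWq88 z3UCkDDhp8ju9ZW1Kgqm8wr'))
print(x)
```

The pattern matches a digit (captured as 'num'); then one or more of a word character (captured); then one or more of a word character (lazy) (captured as 'val'); then optionally a character in [n-q] (captured); then one or more of a literal '8' (captured).
`re.search` scans for the first position where the pattern succeeds.
The match spans [4:15] → '0U_jIaMWq88'.
Captured: group 1 = '0', group 2 = 'U_jIaMWq', group 3 = '8', group 4 = '', group 5 = '8'.

True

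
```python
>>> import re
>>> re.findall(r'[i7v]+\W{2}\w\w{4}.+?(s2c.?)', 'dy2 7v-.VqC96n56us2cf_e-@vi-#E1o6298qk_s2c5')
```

The pattern matches one or more of one of [i7v], then exactly 2 of a non-word character; then a word character, then exactly 4 of a word character; then one or more of any character (lazy); then the literal 's2c', then optionally any character (captured).
The `?` after the quantifier makes it lazy — it takes as little as possible before letting the rest of the pattern try.
Walking the string: at [4:21] match '7v-.VqC96n56us2cf', group 1 = 's2cf'; at [25:43] match 'vi-#E1o6298qk_s2c5', group 1 = 's2c5'.
With a single group, `findall` returns only what that group captured — 2 items.

['s2cf', 's2c5']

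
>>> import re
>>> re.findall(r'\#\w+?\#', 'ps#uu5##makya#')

['#uu5#', '#makya#']

Scanning left to right: at [2:7] → '#uu5#'; at [7:14] → '#makya#'.
No capturing groups, so `findall` returns the 2 full match strings.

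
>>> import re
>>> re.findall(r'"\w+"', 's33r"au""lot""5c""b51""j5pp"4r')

['"au"', '"lot"', '"5c"', '"b51"', '"j5pp"']

No capturing groups, so `findall` returns the 5 full match strings.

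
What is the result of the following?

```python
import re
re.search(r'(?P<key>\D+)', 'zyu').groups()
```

This matches one or more of a non-digit (captured as 'key').
`search` walks the string left to right and returns the first match it finds.
The match spans [0:3] → 'zyu'.
Captured: group 1 = 'zyu'.

('zyu',)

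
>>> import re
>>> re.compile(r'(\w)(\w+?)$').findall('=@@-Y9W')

[('Y', '9W')]

Multiple groups make `findall` return tuples — one 2-tuple for the one match.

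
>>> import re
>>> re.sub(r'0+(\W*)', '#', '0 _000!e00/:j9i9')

'#_#e#j9i9'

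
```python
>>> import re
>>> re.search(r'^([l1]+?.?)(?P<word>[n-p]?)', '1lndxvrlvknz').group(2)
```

The match spans [0:3] → '1ln'.
Captured: group 1 = '1l', group 2 = 'n'.

'n'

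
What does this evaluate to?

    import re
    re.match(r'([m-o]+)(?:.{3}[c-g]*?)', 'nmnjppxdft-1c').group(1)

The match spans [0:6] → 'nmnjpp'.
Captured: group 1 = 'nmn'.

'nmn'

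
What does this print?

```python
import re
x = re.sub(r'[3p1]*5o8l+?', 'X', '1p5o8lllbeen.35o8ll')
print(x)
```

Xllbeen.Xl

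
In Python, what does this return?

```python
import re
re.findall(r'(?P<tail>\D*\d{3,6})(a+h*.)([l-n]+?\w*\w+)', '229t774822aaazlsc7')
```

The pattern matches zero or more of a non-digit, then 3 to 6 of a digit (captured as 'tail'); then one or more of the literal 'a', then zero or more of the literal 'h', then any character (captured); then one or more of a character in [l-n] (lazy), then zero or more of a word character, then one or more of a word character (captured).
`findall` packs the 3 group values into a tuple for every match.

[('t774822', 'aaaz', 'lsc7')]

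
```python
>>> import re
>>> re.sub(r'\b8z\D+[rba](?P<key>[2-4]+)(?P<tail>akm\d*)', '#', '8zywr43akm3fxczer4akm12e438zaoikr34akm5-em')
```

'#fxczer4akm12e438zaoikr34akm5-em'

Pattern: a word boundary (`\b`, zero-width); then the literal '8z', then one or more of a non-digit, then one of [rba]; then one or more of a character in [2-4] (captured as 'key'); then the literal 'akm', then zero or more of a digit (captured as 'tail').
Matches: at [0:11] → '8zywr43akm3'.
Each match is replaced by '#'.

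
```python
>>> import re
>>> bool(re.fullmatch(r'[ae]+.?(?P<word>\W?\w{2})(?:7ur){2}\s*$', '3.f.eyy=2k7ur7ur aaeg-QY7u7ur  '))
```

False

The pattern matches one or more of one of [ae], then optionally any character; then optionally a non-word character, then exactly 2 of a word character (captured as 'word'); then the literal '7ur' repeated 2 times, then zero or more of whitespace; then anchored at the end.
`fullmatch` succeeds only if the pattern covers the string from start to end.
Here the pattern can't cover the whole string, so the call returns None, and `bool(None)` is False.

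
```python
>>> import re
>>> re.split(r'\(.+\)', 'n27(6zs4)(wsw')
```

Splitting on the pattern gives 2 pieces.

['n27', '(wsw']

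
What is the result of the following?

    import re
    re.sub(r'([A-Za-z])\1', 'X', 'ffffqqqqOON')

'XXXXXN'

`\1` is not a pattern — it's the concrete string captured by group 1, re-applied verbatim.
Matches: at [0:2] → 'ff'; at [2:4] → 'ff'; at [4:6] → 'qq'; at [6:8] → 'qq'; at [8:10] → 'OO'.
Each match is replaced by 'X'.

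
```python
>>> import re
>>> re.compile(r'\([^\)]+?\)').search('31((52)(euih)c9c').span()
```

(2, 7)

The match spans [2:7] → '((52)'.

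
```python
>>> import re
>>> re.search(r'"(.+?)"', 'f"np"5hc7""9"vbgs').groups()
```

('np',)

Lazy quantifiers expand one character at a time until the remainder of the pattern can match.
Unlike `match`, `search` isn't anchored — it looks for the pattern anywhere in the string.
The match spans [1:5] → '"np"'.
Captured: group 1 = 'np'.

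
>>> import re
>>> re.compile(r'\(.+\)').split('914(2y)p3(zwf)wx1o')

Matches to split on: at [3:14] → '(2y)p3(zwf)'.
The string is cut at each match, leaving 2 pieces.

['914', 'wx1o']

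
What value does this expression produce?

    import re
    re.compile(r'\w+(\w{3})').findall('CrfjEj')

['jEj']

The pattern matches one or more of a word character; then exactly 3 of a word character (captured).
Walking the string: at [0:6] match 'CrfjEj', group 1 = 'jEj'.
One capturing group, so `findall` returns just the captured substring from the one match — 1 in all.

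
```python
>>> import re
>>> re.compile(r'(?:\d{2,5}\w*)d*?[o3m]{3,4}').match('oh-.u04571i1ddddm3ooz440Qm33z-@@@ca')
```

None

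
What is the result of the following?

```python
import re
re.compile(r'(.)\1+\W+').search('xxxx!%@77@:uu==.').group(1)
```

'x'

A backreference is literal: `\1` must see the identical characters the first group matched.
`re.search` scans for the first position where the pattern succeeds.
The match spans [0:7] → 'xxxx!%@'.
Captured: group 1 = 'x'.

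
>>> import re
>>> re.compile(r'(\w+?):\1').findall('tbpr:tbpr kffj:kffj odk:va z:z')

['tbpr', 'kffj', 'z']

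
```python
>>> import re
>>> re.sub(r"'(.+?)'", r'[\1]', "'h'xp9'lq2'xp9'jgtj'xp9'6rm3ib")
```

`\1` in the replacement pulls in group 1's text for each match.

"[h]xp9[lq2]xp9[jgtj]xp9'6rm3ib"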